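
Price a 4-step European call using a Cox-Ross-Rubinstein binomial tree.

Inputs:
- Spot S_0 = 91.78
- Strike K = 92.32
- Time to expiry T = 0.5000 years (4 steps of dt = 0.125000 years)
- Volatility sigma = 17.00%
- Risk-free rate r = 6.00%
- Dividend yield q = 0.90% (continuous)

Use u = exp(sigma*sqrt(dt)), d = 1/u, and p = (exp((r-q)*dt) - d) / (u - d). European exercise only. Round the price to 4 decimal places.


Answer: Price = V(0,0) = 5.1110

Derivation:
dt = T/N = 0.125000
u = exp(sigma*sqrt(dt)) = 1.061947; d = 1/u = 0.941667
p = (exp((r-q)*dt) - d) / (u - d) = 0.538149
Discount per step: exp(-r*dt) = 0.992528
Stock lattice S(k, i) with i counting down-moves:
  k=0: S(0,0) = 91.7800
  k=1: S(1,0) = 97.4655; S(1,1) = 86.4262
  k=2: S(2,0) = 103.5032; S(2,1) = 91.7800; S(2,2) = 81.3846
  k=3: S(3,0) = 109.9149; S(3,1) = 97.4655; S(3,2) = 86.4262; S(3,3) = 76.6372
  k=4: S(4,0) = 116.7238; S(4,1) = 103.5032; S(4,2) = 91.7800; S(4,3) = 81.3846; S(4,4) = 72.1667
Terminal payoffs V(N, i) = max(S_T - K, 0):
  V(4,0) = 24.403830; V(4,1) = 11.183203; V(4,2) = 0.000000; V(4,3) = 0.000000; V(4,4) = 0.000000
Backward induction: V(k, i) = exp(-r*dt) * [p * V(k+1, i) + (1-p) * V(k+1, i+1)].
  V(3,0) = exp(-r*dt) * [p*24.403830 + (1-p)*11.183203] = 18.161148
  V(3,1) = exp(-r*dt) * [p*11.183203 + (1-p)*0.000000] = 5.973261
  V(3,2) = exp(-r*dt) * [p*0.000000 + (1-p)*0.000000] = 0.000000
  V(3,3) = exp(-r*dt) * [p*0.000000 + (1-p)*0.000000] = 0.000000
  V(2,0) = exp(-r*dt) * [p*18.161148 + (1-p)*5.973261] = 12.438519
  V(2,1) = exp(-r*dt) * [p*5.973261 + (1-p)*0.000000] = 3.190485
  V(2,2) = exp(-r*dt) * [p*0.000000 + (1-p)*0.000000] = 0.000000
  V(1,0) = exp(-r*dt) * [p*12.438519 + (1-p)*3.190485] = 8.106279
  V(1,1) = exp(-r*dt) * [p*3.190485 + (1-p)*0.000000] = 1.704127
  V(0,0) = exp(-r*dt) * [p*8.106279 + (1-p)*1.704127] = 5.110962


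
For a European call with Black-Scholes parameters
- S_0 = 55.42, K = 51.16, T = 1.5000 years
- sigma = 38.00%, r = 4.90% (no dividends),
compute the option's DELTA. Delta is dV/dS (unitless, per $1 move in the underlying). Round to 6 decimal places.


Answer: Delta = 0.713107

Derivation:
d1 = 0.5624857037; d2 = 0.0970826526
phi(d1) = 0.3405703330; exp(-qT) = 1.0000000000; exp(-rT) = 0.9291361458
N(d1) = 0.7131074293
Delta = exp(-qT) * N(d1) = 1.0000000000 * 0.7131074293 = 0.713107


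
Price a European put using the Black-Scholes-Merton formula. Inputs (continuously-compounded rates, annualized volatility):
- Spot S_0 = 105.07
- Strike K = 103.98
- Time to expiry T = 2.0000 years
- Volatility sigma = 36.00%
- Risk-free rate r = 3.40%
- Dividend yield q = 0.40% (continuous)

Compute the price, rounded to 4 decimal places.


d1 = (ln(S/K) + (r - q + 0.5*sigma^2) * T) / (sigma * sqrt(T)) = 0.39289253
d2 = d1 - sigma * sqrt(T) = -0.11622435
exp(-rT) = 0.93426047; exp(-qT) = 0.99203191
P = K * exp(-rT) * N(-d2) - S_0 * exp(-qT) * N(-d1)
N(-d1) = 0.34719943; N(-d2) = 0.54626263
P = 103.9800 * 0.93426047 * 0.54626263 - 105.0700 * 0.99203191 * 0.34719943 = 16.8768

Answer: Price = 16.8768


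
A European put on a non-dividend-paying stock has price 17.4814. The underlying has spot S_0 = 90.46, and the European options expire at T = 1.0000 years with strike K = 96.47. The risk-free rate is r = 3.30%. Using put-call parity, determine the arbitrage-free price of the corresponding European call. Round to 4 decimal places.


Put-call parity: C - P = S_0 * exp(-qT) - K * exp(-rT).
S_0 * exp(-qT) = 90.4600 * 1.00000000 = 90.46000000
K * exp(-rT) = 96.4700 * 0.96753856 = 93.33844484
C = P + S*exp(-qT) - K*exp(-rT)
C = 17.4814 + 90.46000000 - 93.33844484 = 14.6030

Answer: Call price = 14.6030


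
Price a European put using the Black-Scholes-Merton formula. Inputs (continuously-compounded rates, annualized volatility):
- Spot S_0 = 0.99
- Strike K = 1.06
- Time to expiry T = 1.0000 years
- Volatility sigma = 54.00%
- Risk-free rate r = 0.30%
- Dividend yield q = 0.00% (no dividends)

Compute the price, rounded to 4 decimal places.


Answer: Price = 0.2528

Derivation:
d1 = (ln(S/K) + (r - q + 0.5*sigma^2) * T) / (sigma * sqrt(T)) = 0.14903844
d2 = d1 - sigma * sqrt(T) = -0.39096156
exp(-rT) = 0.99700450; exp(-qT) = 1.00000000
P = K * exp(-rT) * N(-d2) - S_0 * exp(-qT) * N(-d1)
N(-d1) = 0.44076165; N(-d2) = 0.65208718
P = 1.0600 * 0.99700450 * 0.65208718 - 0.9900 * 1.00000000 * 0.44076165 = 0.2528


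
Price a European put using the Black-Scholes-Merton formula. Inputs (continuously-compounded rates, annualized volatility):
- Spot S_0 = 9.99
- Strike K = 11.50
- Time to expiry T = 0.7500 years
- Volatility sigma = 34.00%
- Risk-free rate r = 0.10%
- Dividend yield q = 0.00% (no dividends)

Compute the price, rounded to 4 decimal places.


d1 = (ln(S/K) + (r - q + 0.5*sigma^2) * T) / (sigma * sqrt(T)) = -0.32828287
d2 = d1 - sigma * sqrt(T) = -0.62273150
exp(-rT) = 0.99925028; exp(-qT) = 1.00000000
P = K * exp(-rT) * N(-d2) - S_0 * exp(-qT) * N(-d1)
N(-d1) = 0.62865110; N(-d2) = 0.73326951
P = 11.5000 * 0.99925028 * 0.73326951 - 9.9900 * 1.00000000 * 0.62865110 = 2.1461

Answer: Price = 2.1461


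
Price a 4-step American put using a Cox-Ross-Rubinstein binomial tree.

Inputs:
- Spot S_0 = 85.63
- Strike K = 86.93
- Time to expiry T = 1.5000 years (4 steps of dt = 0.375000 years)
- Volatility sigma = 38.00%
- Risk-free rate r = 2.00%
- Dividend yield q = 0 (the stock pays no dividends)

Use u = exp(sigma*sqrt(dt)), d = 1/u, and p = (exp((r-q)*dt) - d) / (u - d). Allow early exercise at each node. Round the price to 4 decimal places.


dt = T/N = 0.375000
u = exp(sigma*sqrt(dt)) = 1.262005; d = 1/u = 0.792390
p = (exp((r-q)*dt) - d) / (u - d) = 0.458116
Discount per step: exp(-r*dt) = 0.992528
Stock lattice S(k, i) with i counting down-moves:
  k=0: S(0,0) = 85.6300
  k=1: S(1,0) = 108.0655; S(1,1) = 67.8524
  k=2: S(2,0) = 136.3791; S(2,1) = 85.6300; S(2,2) = 53.7655
  k=3: S(3,0) = 172.1111; S(3,1) = 108.0655; S(3,2) = 67.8524; S(3,3) = 42.6033
  k=4: S(4,0) = 217.2050; S(4,1) = 136.3791; S(4,2) = 85.6300; S(4,3) = 53.7655; S(4,4) = 33.7584
Terminal payoffs V(N, i) = max(K - S_T, 0):
  V(4,0) = 0.000000; V(4,1) = 0.000000; V(4,2) = 1.300000; V(4,3) = 33.164466; V(4,4) = 53.171589
Backward induction: V(k, i) = exp(-r*dt) * [p * V(k+1, i) + (1-p) * V(k+1, i+1)]; then take max(V_cont, immediate exercise) for American.
  V(3,0) = exp(-r*dt) * [p*0.000000 + (1-p)*0.000000] = 0.000000; exercise = 0.000000; V(3,0) = max -> 0.000000
  V(3,1) = exp(-r*dt) * [p*0.000000 + (1-p)*1.300000] = 0.699185; exercise = 0.000000; V(3,1) = max -> 0.699185
  V(3,2) = exp(-r*dt) * [p*1.300000 + (1-p)*33.164466] = 18.428104; exercise = 19.077640; V(3,2) = max -> 19.077640
  V(3,3) = exp(-r*dt) * [p*33.164466 + (1-p)*53.171589] = 43.677189; exercise = 44.326726; V(3,3) = max -> 44.326726
  V(2,0) = exp(-r*dt) * [p*0.000000 + (1-p)*0.699185] = 0.376046; exercise = 0.000000; V(2,0) = max -> 0.376046
  V(2,1) = exp(-r*dt) * [p*0.699185 + (1-p)*19.077640] = 10.578533; exercise = 1.300000; V(2,1) = max -> 10.578533
  V(2,2) = exp(-r*dt) * [p*19.077640 + (1-p)*44.326726] = 32.514929; exercise = 33.164466; V(2,2) = max -> 33.164466
  V(1,0) = exp(-r*dt) * [p*0.376046 + (1-p)*10.578533] = 5.860489; exercise = 0.000000; V(1,0) = max -> 5.860489
  V(1,1) = exp(-r*dt) * [p*10.578533 + (1-p)*33.164466] = 22.646991; exercise = 19.077640; V(1,1) = max -> 22.646991
  V(0,0) = exp(-r*dt) * [p*5.860489 + (1-p)*22.646991] = 14.845064; exercise = 1.300000; V(0,0) = max -> 14.845064

Answer: Price = V(0,0) = 14.8451


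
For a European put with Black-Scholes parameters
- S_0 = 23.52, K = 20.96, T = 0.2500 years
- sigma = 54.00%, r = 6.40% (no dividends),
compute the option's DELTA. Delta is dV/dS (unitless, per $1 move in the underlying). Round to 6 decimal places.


Answer: Delta = -0.267281

Derivation:
d1 = 0.6210565318; d2 = 0.3510565318
phi(d1) = 0.3289682159; exp(-qT) = 1.0000000000; exp(-rT) = 0.9841273201
N(-d1) = 0.2672812141
Delta = -exp(-qT) * N(-d1) = -1.0000000000 * 0.2672812141 = -0.267281


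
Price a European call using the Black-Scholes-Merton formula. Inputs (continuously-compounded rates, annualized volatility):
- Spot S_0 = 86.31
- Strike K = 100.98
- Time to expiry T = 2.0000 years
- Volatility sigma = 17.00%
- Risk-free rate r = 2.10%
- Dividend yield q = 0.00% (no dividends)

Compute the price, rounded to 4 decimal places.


Answer: Price = 4.4803

Derivation:
d1 = (ln(S/K) + (r - q + 0.5*sigma^2) * T) / (sigma * sqrt(T)) = -0.35803317
d2 = d1 - sigma * sqrt(T) = -0.59844947
exp(-rT) = 0.95886978; exp(-qT) = 1.00000000
C = S_0 * exp(-qT) * N(d1) - K * exp(-rT) * N(d2)
N(d1) = 0.36015925; N(d2) = 0.27477003
C = 86.3100 * 1.00000000 * 0.36015925 - 100.9800 * 0.95886978 * 0.27477003 = 4.4803


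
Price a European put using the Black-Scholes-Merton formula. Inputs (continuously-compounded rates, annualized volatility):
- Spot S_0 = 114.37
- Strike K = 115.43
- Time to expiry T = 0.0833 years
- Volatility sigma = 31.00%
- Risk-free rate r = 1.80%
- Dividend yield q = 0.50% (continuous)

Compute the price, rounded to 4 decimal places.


d1 = (ln(S/K) + (r - q + 0.5*sigma^2) * T) / (sigma * sqrt(T)) = -0.04627193
d2 = d1 - sigma * sqrt(T) = -0.13574332
exp(-rT) = 0.99850172; exp(-qT) = 0.99958359
P = K * exp(-rT) * N(-d2) - S_0 * exp(-qT) * N(-d1)
N(-d1) = 0.51845324; N(-d2) = 0.55398790
P = 115.4300 * 0.99850172 * 0.55398790 - 114.3700 * 0.99958359 * 0.51845324 = 4.5802

Answer: Price = 4.5802


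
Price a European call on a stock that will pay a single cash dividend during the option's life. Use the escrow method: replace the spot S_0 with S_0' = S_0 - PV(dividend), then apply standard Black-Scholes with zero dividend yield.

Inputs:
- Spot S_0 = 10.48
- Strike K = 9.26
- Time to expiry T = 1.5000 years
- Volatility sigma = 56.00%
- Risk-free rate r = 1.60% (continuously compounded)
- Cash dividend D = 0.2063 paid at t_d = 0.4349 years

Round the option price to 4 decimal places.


PV(D) = D * exp(-r * t_d) = 0.2063 * 0.99306575 = 0.20486946
S_0' = S_0 - PV(D) = 10.4800 - 0.20486946 = 10.27513054
d1 = (ln(S_0'/K) + (r + sigma^2/2)*T) / (sigma*sqrt(T)) = 0.52958904
d2 = d1 - sigma*sqrt(T) = -0.15626809
exp(-rT) = 0.97628571
N(d1) = 0.70180155; N(d2) = 0.43791085
C = S_0' * N(d1) - K * exp(-rT) * N(d2) = 10.27513054 * 0.70180155 - 9.2600 * 0.97628571 * 0.43791085 = 3.2522

Answer: Price = 3.2522


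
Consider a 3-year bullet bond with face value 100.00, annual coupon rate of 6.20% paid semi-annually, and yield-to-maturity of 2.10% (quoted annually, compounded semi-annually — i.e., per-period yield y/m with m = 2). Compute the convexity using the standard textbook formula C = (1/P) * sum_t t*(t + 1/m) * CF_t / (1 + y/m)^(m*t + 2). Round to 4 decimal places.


Coupon per period c = face * coupon_rate / m = 3.100000
Periods per year m = 2; per-period yield y/m = 0.010500
Number of cashflows N = 6
Cashflows (t years, CF_t, discount factor 1/(1+y/m)^(m*t), PV):
  t = 0.5000: CF_t = 3.100000, DF = 0.989609, PV = 3.067788
  t = 1.0000: CF_t = 3.100000, DF = 0.979326, PV = 3.035911
  t = 1.5000: CF_t = 3.100000, DF = 0.969150, PV = 3.004365
  t = 2.0000: CF_t = 3.100000, DF = 0.959080, PV = 2.973147
  t = 2.5000: CF_t = 3.100000, DF = 0.949114, PV = 2.942254
  t = 3.0000: CF_t = 103.100000, DF = 0.939252, PV = 96.836873
Price P = sum_t PV_t = 111.860339
Convexity numerator sum_t t*(t + 1/m) * CF_t / (1+y/m)^(m*t + 2):
  t = 0.5000: term = 1.502183
  t = 1.0000: term = 4.459721
  t = 1.5000: term = 8.826761
  t = 2.0000: term = 14.558405
  t = 2.5000: term = 21.610695
  t = 3.0000: term = 995.766294
Convexity = (1/P) * sum = 1046.724058 / 111.860339 = 9.357419

Answer: Convexity = 9.3574


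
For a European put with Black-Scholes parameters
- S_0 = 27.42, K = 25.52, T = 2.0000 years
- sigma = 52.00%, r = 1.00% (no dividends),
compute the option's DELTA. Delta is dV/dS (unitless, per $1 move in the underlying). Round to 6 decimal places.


d1 = 0.4925409610; d2 = -0.2428500915
phi(d1) = 0.3533709824; exp(-qT) = 1.0000000000; exp(-rT) = 0.9801986733
N(-d1) = 0.3111684864
Delta = -exp(-qT) * N(-d1) = -1.0000000000 * 0.3111684864 = -0.311168

Answer: Delta = -0.311168


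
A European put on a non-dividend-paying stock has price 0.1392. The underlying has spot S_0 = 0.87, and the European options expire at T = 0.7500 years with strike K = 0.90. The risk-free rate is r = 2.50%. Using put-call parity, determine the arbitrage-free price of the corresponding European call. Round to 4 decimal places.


Put-call parity: C - P = S_0 * exp(-qT) - K * exp(-rT).
S_0 * exp(-qT) = 0.8700 * 1.00000000 = 0.87000000
K * exp(-rT) = 0.9000 * 0.98142469 = 0.88328222
C = P + S*exp(-qT) - K*exp(-rT)
C = 0.1392 + 0.87000000 - 0.88328222 = 0.1259

Answer: Call price = 0.1259


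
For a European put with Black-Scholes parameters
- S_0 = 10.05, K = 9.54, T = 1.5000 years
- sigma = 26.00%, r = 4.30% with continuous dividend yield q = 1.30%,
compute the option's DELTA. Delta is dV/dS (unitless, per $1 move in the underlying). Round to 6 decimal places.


d1 = 0.4640814228; d2 = 0.1456477562
phi(d1) = 0.3582141394; exp(-qT) = 0.9806888952; exp(-rT) = 0.9375361143
N(-d1) = 0.3212947055
Delta = -exp(-qT) * N(-d1) = -0.9806888952 * 0.3212947055 = -0.315090

Answer: Delta = -0.315090


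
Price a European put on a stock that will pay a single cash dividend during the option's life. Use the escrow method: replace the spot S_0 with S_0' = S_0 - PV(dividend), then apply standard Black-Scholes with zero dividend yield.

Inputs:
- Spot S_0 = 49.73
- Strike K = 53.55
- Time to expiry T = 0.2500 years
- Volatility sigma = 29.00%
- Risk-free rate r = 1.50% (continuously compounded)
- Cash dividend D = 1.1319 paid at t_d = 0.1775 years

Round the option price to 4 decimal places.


PV(D) = D * exp(-r * t_d) = 1.1319 * 0.99734104 = 1.12889032
S_0' = S_0 - PV(D) = 49.7300 - 1.12889032 = 48.60110968
d1 = (ln(S_0'/K) + (r + sigma^2/2)*T) / (sigma*sqrt(T)) = -0.57039264
d2 = d1 - sigma*sqrt(T) = -0.71539264
exp(-rT) = 0.99625702
N(-d1) = 0.71579429; N(-d2) = 0.76281677
P = K * exp(-rT) * N(-d2) - S_0' * N(-d1) = 53.5500 * 0.99625702 * 0.76281677 - 48.60110968 * 0.71579429 = 5.9075

Answer: Price = 5.9075


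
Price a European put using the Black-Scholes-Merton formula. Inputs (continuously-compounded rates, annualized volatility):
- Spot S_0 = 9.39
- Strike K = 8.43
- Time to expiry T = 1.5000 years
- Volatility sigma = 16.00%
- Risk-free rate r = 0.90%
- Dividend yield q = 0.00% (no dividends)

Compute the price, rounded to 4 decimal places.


d1 = (ln(S/K) + (r - q + 0.5*sigma^2) * T) / (sigma * sqrt(T)) = 0.71723367
d2 = d1 - sigma * sqrt(T) = 0.52127449
exp(-rT) = 0.98659072; exp(-qT) = 1.00000000
P = K * exp(-rT) * N(-d2) - S_0 * exp(-qT) * N(-d1)
N(-d1) = 0.23661496; N(-d2) = 0.30108778
P = 8.4300 * 0.98659072 * 0.30108778 - 9.3900 * 1.00000000 * 0.23661496 = 0.2823

Answer: Price = 0.2823


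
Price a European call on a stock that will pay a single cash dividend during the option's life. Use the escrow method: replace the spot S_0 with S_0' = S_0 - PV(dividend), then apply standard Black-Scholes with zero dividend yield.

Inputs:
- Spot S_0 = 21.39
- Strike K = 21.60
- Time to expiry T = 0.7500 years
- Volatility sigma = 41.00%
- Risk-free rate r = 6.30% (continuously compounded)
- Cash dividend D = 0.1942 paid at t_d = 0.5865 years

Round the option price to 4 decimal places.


Answer: Price = 3.2548

Derivation:
PV(D) = D * exp(-r * t_d) = 0.1942 * 0.96372480 = 0.18715536
S_0' = S_0 - PV(D) = 21.3900 - 0.18715536 = 21.20284464
d1 = (ln(S_0'/K) + (r + sigma^2/2)*T) / (sigma*sqrt(T)) = 0.25834183
d2 = d1 - sigma*sqrt(T) = -0.09672859
exp(-rT) = 0.95384891
N(d1) = 0.60192845; N(d2) = 0.46147097
C = S_0' * N(d1) - K * exp(-rT) * N(d2) = 21.20284464 * 0.60192845 - 21.6000 * 0.95384891 * 0.46147097 = 3.2548


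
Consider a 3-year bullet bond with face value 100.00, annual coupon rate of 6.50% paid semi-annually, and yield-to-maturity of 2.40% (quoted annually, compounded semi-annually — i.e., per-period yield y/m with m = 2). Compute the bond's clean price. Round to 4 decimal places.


Answer: Price = 111.7995

Derivation:
Coupon per period c = face * coupon_rate / m = 3.250000
Periods per year m = 2; per-period yield y/m = 0.012000
Number of cashflows N = 6
Cashflows (t years, CF_t, discount factor 1/(1+y/m)^(m*t), PV):
  t = 0.5000: CF_t = 3.250000, DF = 0.988142, PV = 3.211462
  t = 1.0000: CF_t = 3.250000, DF = 0.976425, PV = 3.173382
  t = 1.5000: CF_t = 3.250000, DF = 0.964847, PV = 3.135753
  t = 2.0000: CF_t = 3.250000, DF = 0.953406, PV = 3.098570
  t = 2.5000: CF_t = 3.250000, DF = 0.942101, PV = 3.061828
  t = 3.0000: CF_t = 103.250000, DF = 0.930930, PV = 96.118500
Price P = sum_t PV_t = 111.799495


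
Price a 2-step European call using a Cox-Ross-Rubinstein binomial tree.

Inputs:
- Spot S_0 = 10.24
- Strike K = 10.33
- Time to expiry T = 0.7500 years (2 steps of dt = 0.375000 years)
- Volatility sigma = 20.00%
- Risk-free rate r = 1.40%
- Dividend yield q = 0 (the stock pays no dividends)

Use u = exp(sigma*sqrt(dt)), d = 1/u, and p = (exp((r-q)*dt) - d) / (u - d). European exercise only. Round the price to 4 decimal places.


dt = T/N = 0.375000
u = exp(sigma*sqrt(dt)) = 1.130290; d = 1/u = 0.884728
p = (exp((r-q)*dt) - d) / (u - d) = 0.490855
Discount per step: exp(-r*dt) = 0.994764
Stock lattice S(k, i) with i counting down-moves:
  k=0: S(0,0) = 10.2400
  k=1: S(1,0) = 11.5742; S(1,1) = 9.0596
  k=2: S(2,0) = 13.0822; S(2,1) = 10.2400; S(2,2) = 8.0153
Terminal payoffs V(N, i) = max(S_T - K, 0):
  V(2,0) = 2.752175; V(2,1) = 0.000000; V(2,2) = 0.000000
Backward induction: V(k, i) = exp(-r*dt) * [p * V(k+1, i) + (1-p) * V(k+1, i+1)].
  V(1,0) = exp(-r*dt) * [p*2.752175 + (1-p)*0.000000] = 1.343846
  V(1,1) = exp(-r*dt) * [p*0.000000 + (1-p)*0.000000] = 0.000000
  V(0,0) = exp(-r*dt) * [p*1.343846 + (1-p)*0.000000] = 0.656180

Answer: Price = V(0,0) = 0.6562


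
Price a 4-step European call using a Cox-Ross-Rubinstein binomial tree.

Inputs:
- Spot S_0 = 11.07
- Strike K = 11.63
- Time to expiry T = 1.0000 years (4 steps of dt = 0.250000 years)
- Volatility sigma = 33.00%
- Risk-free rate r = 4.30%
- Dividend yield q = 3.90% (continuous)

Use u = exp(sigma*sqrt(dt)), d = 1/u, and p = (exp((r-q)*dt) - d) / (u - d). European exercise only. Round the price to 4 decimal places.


dt = T/N = 0.250000
u = exp(sigma*sqrt(dt)) = 1.179393; d = 1/u = 0.847894
p = (exp((r-q)*dt) - d) / (u - d) = 0.461861
Discount per step: exp(-r*dt) = 0.989308
Stock lattice S(k, i) with i counting down-moves:
  k=0: S(0,0) = 11.0700
  k=1: S(1,0) = 13.0559; S(1,1) = 9.3862
  k=2: S(2,0) = 15.3980; S(2,1) = 11.0700; S(2,2) = 7.9585
  k=3: S(3,0) = 18.1603; S(3,1) = 13.0559; S(3,2) = 9.3862; S(3,3) = 6.7479
  k=4: S(4,0) = 21.4182; S(4,1) = 15.3980; S(4,2) = 11.0700; S(4,3) = 7.9585; S(4,4) = 5.7215
Terminal payoffs V(N, i) = max(S_T - K, 0):
  V(4,0) = 9.788151; V(4,1) = 3.768017; V(4,2) = 0.000000; V(4,3) = 0.000000; V(4,4) = 0.000000
Backward induction: V(k, i) = exp(-r*dt) * [p * V(k+1, i) + (1-p) * V(k+1, i+1)].
  V(3,0) = exp(-r*dt) * [p*9.788151 + (1-p)*3.768017] = 6.478466
  V(3,1) = exp(-r*dt) * [p*3.768017 + (1-p)*0.000000] = 1.721694
  V(3,2) = exp(-r*dt) * [p*0.000000 + (1-p)*0.000000] = 0.000000
  V(3,3) = exp(-r*dt) * [p*0.000000 + (1-p)*0.000000] = 0.000000
  V(2,0) = exp(-r*dt) * [p*6.478466 + (1-p)*1.721694] = 3.876763
  V(2,1) = exp(-r*dt) * [p*1.721694 + (1-p)*0.000000] = 0.786682
  V(2,2) = exp(-r*dt) * [p*0.000000 + (1-p)*0.000000] = 0.000000
  V(1,0) = exp(-r*dt) * [p*3.876763 + (1-p)*0.786682] = 2.190199
  V(1,1) = exp(-r*dt) * [p*0.786682 + (1-p)*0.000000] = 0.359453
  V(0,0) = exp(-r*dt) * [p*2.190199 + (1-p)*0.359453] = 1.192120

Answer: Price = V(0,0) = 1.1921


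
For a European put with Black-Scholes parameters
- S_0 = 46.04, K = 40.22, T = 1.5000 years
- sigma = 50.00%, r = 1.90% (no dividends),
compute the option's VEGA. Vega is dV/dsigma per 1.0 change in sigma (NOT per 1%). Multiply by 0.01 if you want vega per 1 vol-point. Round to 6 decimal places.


Answer: Vega = 19.084944

Derivation:
d1 = 0.5734193426; d2 = -0.0389530931
phi(d1) = 0.3384620164; exp(-qT) = 1.0000000000; exp(-rT) = 0.9719022941
Vega = S * exp(-qT) * phi(d1) * sqrt(T) = 46.0400 * 1.0000000000 * 0.3384620164 * 1.2247448714 = 19.084944


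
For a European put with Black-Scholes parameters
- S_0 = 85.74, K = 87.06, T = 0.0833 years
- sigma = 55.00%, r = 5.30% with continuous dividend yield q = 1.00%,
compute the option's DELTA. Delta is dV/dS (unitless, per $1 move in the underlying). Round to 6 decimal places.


d1 = 0.0056882481; d2 = -0.1530513184
phi(d1) = 0.3989358263; exp(-qT) = 0.9991673468; exp(-rT) = 0.9955948313
N(-d1) = 0.4977307295
Delta = -exp(-qT) * N(-d1) = -0.9991673468 * 0.4977307295 = -0.497316

Answer: Delta = -0.497316


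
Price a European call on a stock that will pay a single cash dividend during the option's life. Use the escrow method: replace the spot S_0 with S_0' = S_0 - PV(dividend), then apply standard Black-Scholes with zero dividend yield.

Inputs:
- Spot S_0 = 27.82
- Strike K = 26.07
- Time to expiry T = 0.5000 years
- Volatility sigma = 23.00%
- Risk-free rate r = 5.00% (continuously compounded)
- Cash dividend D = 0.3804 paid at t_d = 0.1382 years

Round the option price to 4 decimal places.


PV(D) = D * exp(-r * t_d) = 0.3804 * 0.99311382 = 0.37778050
S_0' = S_0 - PV(D) = 27.8200 - 0.37778050 = 27.44221950
d1 = (ln(S_0'/K) + (r + sigma^2/2)*T) / (sigma*sqrt(T)) = 0.55045162
d2 = d1 - sigma*sqrt(T) = 0.38781706
exp(-rT) = 0.97530991
N(d1) = 0.70899518; N(d2) = 0.65092429
C = S_0' * N(d1) - K * exp(-rT) * N(d2) = 27.44221950 * 0.70899518 - 26.0700 * 0.97530991 * 0.65092429 = 2.9058

Answer: Price = 2.9058


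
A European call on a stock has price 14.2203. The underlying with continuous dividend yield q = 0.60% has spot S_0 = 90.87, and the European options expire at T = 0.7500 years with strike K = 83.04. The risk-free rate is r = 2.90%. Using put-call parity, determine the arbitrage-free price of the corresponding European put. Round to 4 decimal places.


Answer: Put price = 5.0117

Derivation:
Put-call parity: C - P = S_0 * exp(-qT) - K * exp(-rT).
S_0 * exp(-qT) = 90.8700 * 0.99551011 = 90.46200368
K * exp(-rT) = 83.0400 * 0.97848483 = 81.25337992
P = C - S*exp(-qT) + K*exp(-rT)
P = 14.2203 - 90.46200368 + 81.25337992 = 5.0117


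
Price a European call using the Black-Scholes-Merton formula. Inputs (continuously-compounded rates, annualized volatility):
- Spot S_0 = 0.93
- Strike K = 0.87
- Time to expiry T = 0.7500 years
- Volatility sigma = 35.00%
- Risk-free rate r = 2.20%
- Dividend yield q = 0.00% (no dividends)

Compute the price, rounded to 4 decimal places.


Answer: Price = 0.1487

Derivation:
d1 = (ln(S/K) + (r - q + 0.5*sigma^2) * T) / (sigma * sqrt(T)) = 0.42601480
d2 = d1 - sigma * sqrt(T) = 0.12290591
exp(-rT) = 0.98363538; exp(-qT) = 1.00000000
C = S_0 * exp(-qT) * N(d1) - K * exp(-rT) * N(d2)
N(d1) = 0.66495147; N(d2) = 0.54890920
C = 0.9300 * 1.00000000 * 0.66495147 - 0.8700 * 0.98363538 * 0.54890920 = 0.1487


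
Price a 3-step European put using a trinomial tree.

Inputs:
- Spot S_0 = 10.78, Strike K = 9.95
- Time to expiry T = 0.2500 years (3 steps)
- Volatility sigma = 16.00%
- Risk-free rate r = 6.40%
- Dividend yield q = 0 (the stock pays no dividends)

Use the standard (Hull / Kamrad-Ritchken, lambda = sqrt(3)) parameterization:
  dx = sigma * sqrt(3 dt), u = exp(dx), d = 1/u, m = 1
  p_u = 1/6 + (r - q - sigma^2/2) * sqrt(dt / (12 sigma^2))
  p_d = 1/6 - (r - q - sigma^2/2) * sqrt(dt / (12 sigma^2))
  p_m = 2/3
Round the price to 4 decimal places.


dt = T/N = 0.083333; dx = sigma*sqrt(3*dt) = 0.080000
u = exp(dx) = 1.083287; d = 1/u = 0.923116
p_u = 0.193333, p_m = 0.666667, p_d = 0.140000
Discount per step: exp(-r*dt) = 0.994681
Stock lattice S(k, j) with j the centered position index:
  k=0: S(0,+0) = 10.7800
  k=1: S(1,-1) = 9.9512; S(1,+0) = 10.7800; S(1,+1) = 11.6778
  k=2: S(2,-2) = 9.1861; S(2,-1) = 9.9512; S(2,+0) = 10.7800; S(2,+1) = 11.6778; S(2,+2) = 12.6504
  k=3: S(3,-3) = 8.4798; S(3,-2) = 9.1861; S(3,-1) = 9.9512; S(3,+0) = 10.7800; S(3,+1) = 11.6778; S(3,+2) = 12.6504; S(3,+3) = 13.7041
Terminal payoffs V(N, j) = max(K - S_T, 0):
  V(3,-3) = 1.470152; V(3,-2) = 0.763890; V(3,-1) = 0.000000; V(3,+0) = 0.000000; V(3,+1) = 0.000000; V(3,+2) = 0.000000; V(3,+3) = 0.000000
Backward induction: V(k, j) = exp(-r*dt) * [p_u * V(k+1, j+1) + p_m * V(k+1, j) + p_d * V(k+1, j-1)]
  V(2,-2) = exp(-r*dt) * [p_u*0.000000 + p_m*0.763890 + p_d*1.470152] = 0.711278
  V(2,-1) = exp(-r*dt) * [p_u*0.000000 + p_m*0.000000 + p_d*0.763890] = 0.106376
  V(2,+0) = exp(-r*dt) * [p_u*0.000000 + p_m*0.000000 + p_d*0.000000] = 0.000000
  V(2,+1) = exp(-r*dt) * [p_u*0.000000 + p_m*0.000000 + p_d*0.000000] = 0.000000
  V(2,+2) = exp(-r*dt) * [p_u*0.000000 + p_m*0.000000 + p_d*0.000000] = 0.000000
  V(1,-1) = exp(-r*dt) * [p_u*0.000000 + p_m*0.106376 + p_d*0.711278] = 0.169589
  V(1,+0) = exp(-r*dt) * [p_u*0.000000 + p_m*0.000000 + p_d*0.106376] = 0.014813
  V(1,+1) = exp(-r*dt) * [p_u*0.000000 + p_m*0.000000 + p_d*0.000000] = 0.000000
  V(0,+0) = exp(-r*dt) * [p_u*0.000000 + p_m*0.014813 + p_d*0.169589] = 0.033439

Answer: Price = V(0,0) = 0.0334


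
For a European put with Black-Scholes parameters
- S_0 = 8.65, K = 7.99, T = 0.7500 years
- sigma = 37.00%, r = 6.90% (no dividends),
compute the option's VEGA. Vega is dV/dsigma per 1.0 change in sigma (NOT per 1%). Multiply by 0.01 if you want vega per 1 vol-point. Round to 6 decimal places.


d1 = 0.5694111137; d2 = 0.2489817143
phi(d1) = 0.3392381057; exp(-qT) = 1.0000000000; exp(-rT) = 0.9495662287
Vega = S * exp(-qT) * phi(d1) * sqrt(T) = 8.6500 * 1.0000000000 * 0.3392381057 * 0.8660254038 = 2.541273

Answer: Vega = 2.541273


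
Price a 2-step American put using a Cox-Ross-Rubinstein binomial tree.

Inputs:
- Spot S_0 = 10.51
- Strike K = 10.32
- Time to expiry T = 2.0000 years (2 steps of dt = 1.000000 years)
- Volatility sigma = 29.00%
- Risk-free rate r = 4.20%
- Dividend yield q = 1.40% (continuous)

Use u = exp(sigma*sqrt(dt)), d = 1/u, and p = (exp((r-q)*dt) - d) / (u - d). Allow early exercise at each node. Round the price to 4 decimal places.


dt = T/N = 1.000000
u = exp(sigma*sqrt(dt)) = 1.336427; d = 1/u = 0.748264
p = (exp((r-q)*dt) - d) / (u - d) = 0.476282
Discount per step: exp(-r*dt) = 0.958870
Stock lattice S(k, i) with i counting down-moves:
  k=0: S(0,0) = 10.5100
  k=1: S(1,0) = 14.0459; S(1,1) = 7.8643
  k=2: S(2,0) = 18.7713; S(2,1) = 10.5100; S(2,2) = 5.8845
Terminal payoffs V(N, i) = max(K - S_T, 0):
  V(2,0) = 0.000000; V(2,1) = 0.000000; V(2,2) = 4.435468
Backward induction: V(k, i) = exp(-r*dt) * [p * V(k+1, i) + (1-p) * V(k+1, i+1)]; then take max(V_cont, immediate exercise) for American.
  V(1,0) = exp(-r*dt) * [p*0.000000 + (1-p)*0.000000] = 0.000000; exercise = 0.000000; V(1,0) = max -> 0.000000
  V(1,1) = exp(-r*dt) * [p*0.000000 + (1-p)*4.435468] = 2.227390; exercise = 2.455750; V(1,1) = max -> 2.455750
  V(0,0) = exp(-r*dt) * [p*0.000000 + (1-p)*2.455750] = 1.233221; exercise = 0.000000; V(0,0) = max -> 1.233221

Answer: Price = V(0,0) = 1.2332


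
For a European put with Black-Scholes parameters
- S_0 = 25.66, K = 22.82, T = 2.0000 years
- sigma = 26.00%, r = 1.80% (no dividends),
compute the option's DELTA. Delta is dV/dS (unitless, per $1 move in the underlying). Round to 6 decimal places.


d1 = 0.6007579614; d2 = 0.2330624352
phi(d1) = 0.3330729988; exp(-qT) = 1.0000000000; exp(-rT) = 0.9646402935
N(-d1) = 0.2740006038
Delta = -exp(-qT) * N(-d1) = -1.0000000000 * 0.2740006038 = -0.274001

Answer: Delta = -0.274001


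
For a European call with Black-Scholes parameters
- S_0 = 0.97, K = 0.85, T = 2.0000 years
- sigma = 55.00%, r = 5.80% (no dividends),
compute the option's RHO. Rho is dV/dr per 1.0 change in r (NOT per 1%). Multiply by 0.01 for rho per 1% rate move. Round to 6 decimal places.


d1 = 0.7078263871; d2 = -0.0699910722
phi(d1) = 0.3105384259; exp(-qT) = 1.0000000000; exp(-rT) = 0.8904752233
N(d2) = 0.4721003828
Rho = K*T*exp(-rT)*N(d2) = 0.8500 * 2.0000 * 0.8904752233 * 0.4721003828 = 0.714669

Answer: Rho = 0.714669


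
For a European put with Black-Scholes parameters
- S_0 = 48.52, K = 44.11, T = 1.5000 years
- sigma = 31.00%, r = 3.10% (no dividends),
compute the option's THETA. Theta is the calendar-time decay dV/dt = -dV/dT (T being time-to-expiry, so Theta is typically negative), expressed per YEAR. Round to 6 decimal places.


d1 = 0.5632893231; d2 = 0.1836184129
phi(d1) = 0.3404163118; exp(-qT) = 1.0000000000; exp(-rT) = 0.9545645606
Theta = -S*exp(-qT)*phi(d1)*sigma/(2*sqrt(T)) + r*K*exp(-rT)*N(-d2) - q*S*exp(-qT)*N(-d1)
N(-d1) = 0.2866189437; N(-d2) = 0.4271564086; sqrt(T) = 1.2247448714
Term 1 = -48.5200 * 1.0000000000 * 0.3404163118 * 0.3100 / (2 * 1.2247448714) = -2.0903414044
Term 2 = 0.0310 * 44.1100 * 0.9545645606 * 0.4271564086 = 0.5575591979
Term 3 = 0 (no dividend yield, q = 0)
Theta = -2.0903414044 + (0.5575591979) + (0.0000000000) = -1.532782

Answer: Theta = -1.532782


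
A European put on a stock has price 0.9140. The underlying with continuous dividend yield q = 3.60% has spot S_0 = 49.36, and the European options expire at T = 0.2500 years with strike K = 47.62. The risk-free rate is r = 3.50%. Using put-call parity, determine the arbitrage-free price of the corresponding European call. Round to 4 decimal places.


Put-call parity: C - P = S_0 * exp(-qT) - K * exp(-rT).
S_0 * exp(-qT) = 49.3600 * 0.99104038 = 48.91775310
K * exp(-rT) = 47.6200 * 0.99128817 = 47.20514265
C = P + S*exp(-qT) - K*exp(-rT)
C = 0.9140 + 48.91775310 - 47.20514265 = 2.6266

Answer: Call price = 2.6266


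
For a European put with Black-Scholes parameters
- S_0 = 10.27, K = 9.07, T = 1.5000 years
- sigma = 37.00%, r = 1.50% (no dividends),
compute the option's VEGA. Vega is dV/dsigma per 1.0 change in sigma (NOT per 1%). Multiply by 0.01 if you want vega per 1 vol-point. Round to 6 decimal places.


Answer: Vega = 4.312575

Derivation:
d1 = 0.5504285029; d2 = 0.0972729005
phi(d1) = 0.3428630092; exp(-qT) = 1.0000000000; exp(-rT) = 0.9777512372
Vega = S * exp(-qT) * phi(d1) * sqrt(T) = 10.2700 * 1.0000000000 * 0.3428630092 * 1.2247448714 = 4.312575


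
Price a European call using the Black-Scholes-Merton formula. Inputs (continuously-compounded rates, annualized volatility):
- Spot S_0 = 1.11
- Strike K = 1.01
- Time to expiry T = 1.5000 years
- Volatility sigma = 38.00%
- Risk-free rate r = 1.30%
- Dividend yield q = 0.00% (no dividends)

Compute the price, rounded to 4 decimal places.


d1 = (ln(S/K) + (r - q + 0.5*sigma^2) * T) / (sigma * sqrt(T)) = 0.47745644
d2 = d1 - sigma * sqrt(T) = 0.01205339
exp(-rT) = 0.98068890; exp(-qT) = 1.00000000
C = S_0 * exp(-qT) * N(d1) - K * exp(-rT) * N(d2)
N(d1) = 0.68348143; N(d2) = 0.50480849
C = 1.1100 * 1.00000000 * 0.68348143 - 1.0100 * 0.98068890 * 0.50480849 = 0.2587

Answer: Price = 0.2587


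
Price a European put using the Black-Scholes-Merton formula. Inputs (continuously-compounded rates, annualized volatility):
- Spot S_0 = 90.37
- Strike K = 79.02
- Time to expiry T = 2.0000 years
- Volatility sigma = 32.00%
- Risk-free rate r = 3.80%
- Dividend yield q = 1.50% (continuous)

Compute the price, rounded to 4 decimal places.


Answer: Price = 8.2781

Derivation:
d1 = (ln(S/K) + (r - q + 0.5*sigma^2) * T) / (sigma * sqrt(T)) = 0.62448880
d2 = d1 - sigma * sqrt(T) = 0.17194046
exp(-rT) = 0.92681621; exp(-qT) = 0.97044553
P = K * exp(-rT) * N(-d2) - S_0 * exp(-qT) * N(-d1)
N(-d1) = 0.26615331; N(-d2) = 0.43174217
P = 79.0200 * 0.92681621 * 0.43174217 - 90.3700 * 0.97044553 * 0.26615331 = 8.2781


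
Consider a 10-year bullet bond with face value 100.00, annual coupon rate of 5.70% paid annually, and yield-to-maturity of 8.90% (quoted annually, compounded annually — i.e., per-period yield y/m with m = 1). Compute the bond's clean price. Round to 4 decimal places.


Coupon per period c = face * coupon_rate / m = 5.700000
Periods per year m = 1; per-period yield y/m = 0.089000
Number of cashflows N = 10
Cashflows (t years, CF_t, discount factor 1/(1+y/m)^(m*t), PV):
  t = 1.0000: CF_t = 5.700000, DF = 0.918274, PV = 5.234160
  t = 2.0000: CF_t = 5.700000, DF = 0.843226, PV = 4.806391
  t = 3.0000: CF_t = 5.700000, DF = 0.774313, PV = 4.413582
  t = 4.0000: CF_t = 5.700000, DF = 0.711031, PV = 4.052876
  t = 5.0000: CF_t = 5.700000, DF = 0.652921, PV = 3.721649
  t = 6.0000: CF_t = 5.700000, DF = 0.599560, PV = 3.417493
  t = 7.0000: CF_t = 5.700000, DF = 0.550560, PV = 3.138193
  t = 8.0000: CF_t = 5.700000, DF = 0.505565, PV = 2.881720
  t = 9.0000: CF_t = 5.700000, DF = 0.464247, PV = 2.646208
  t = 10.0000: CF_t = 105.700000, DF = 0.426306, PV = 45.060519
Price P = sum_t PV_t = 79.372791

Answer: Price = 79.3728


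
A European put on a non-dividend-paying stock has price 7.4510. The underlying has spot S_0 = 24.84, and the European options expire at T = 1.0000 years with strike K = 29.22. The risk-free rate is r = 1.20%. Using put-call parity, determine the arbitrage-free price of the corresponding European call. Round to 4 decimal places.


Answer: Call price = 3.4195

Derivation:
Put-call parity: C - P = S_0 * exp(-qT) - K * exp(-rT).
S_0 * exp(-qT) = 24.8400 * 1.00000000 = 24.84000000
K * exp(-rT) = 29.2200 * 0.98807171 = 28.87145545
C = P + S*exp(-qT) - K*exp(-rT)
C = 7.4510 + 24.84000000 - 28.87145545 = 3.4195


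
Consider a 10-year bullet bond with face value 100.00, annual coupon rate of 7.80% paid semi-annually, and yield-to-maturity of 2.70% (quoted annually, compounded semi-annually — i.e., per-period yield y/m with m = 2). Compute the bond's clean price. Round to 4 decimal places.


Answer: Price = 144.4343

Derivation:
Coupon per period c = face * coupon_rate / m = 3.900000
Periods per year m = 2; per-period yield y/m = 0.013500
Number of cashflows N = 20
Cashflows (t years, CF_t, discount factor 1/(1+y/m)^(m*t), PV):
  t = 0.5000: CF_t = 3.900000, DF = 0.986680, PV = 3.848051
  t = 1.0000: CF_t = 3.900000, DF = 0.973537, PV = 3.796795
  t = 1.5000: CF_t = 3.900000, DF = 0.960569, PV = 3.746221
  t = 2.0000: CF_t = 3.900000, DF = 0.947774, PV = 3.696320
  t = 2.5000: CF_t = 3.900000, DF = 0.935150, PV = 3.647085
  t = 3.0000: CF_t = 3.900000, DF = 0.922694, PV = 3.598505
  t = 3.5000: CF_t = 3.900000, DF = 0.910403, PV = 3.550572
  t = 4.0000: CF_t = 3.900000, DF = 0.898276, PV = 3.503278
  t = 4.5000: CF_t = 3.900000, DF = 0.886311, PV = 3.456614
  t = 5.0000: CF_t = 3.900000, DF = 0.874505, PV = 3.410571
  t = 5.5000: CF_t = 3.900000, DF = 0.862857, PV = 3.365141
  t = 6.0000: CF_t = 3.900000, DF = 0.851363, PV = 3.320317
  t = 6.5000: CF_t = 3.900000, DF = 0.840023, PV = 3.276090
  t = 7.0000: CF_t = 3.900000, DF = 0.828834, PV = 3.232452
  t = 7.5000: CF_t = 3.900000, DF = 0.817794, PV = 3.189395
  t = 8.0000: CF_t = 3.900000, DF = 0.806900, PV = 3.146912
  t = 8.5000: CF_t = 3.900000, DF = 0.796152, PV = 3.104994
  t = 9.0000: CF_t = 3.900000, DF = 0.785547, PV = 3.063635
  t = 9.5000: CF_t = 3.900000, DF = 0.775084, PV = 3.022827
  t = 10.0000: CF_t = 103.900000, DF = 0.764760, PV = 79.458523
Price P = sum_t PV_t = 144.434297


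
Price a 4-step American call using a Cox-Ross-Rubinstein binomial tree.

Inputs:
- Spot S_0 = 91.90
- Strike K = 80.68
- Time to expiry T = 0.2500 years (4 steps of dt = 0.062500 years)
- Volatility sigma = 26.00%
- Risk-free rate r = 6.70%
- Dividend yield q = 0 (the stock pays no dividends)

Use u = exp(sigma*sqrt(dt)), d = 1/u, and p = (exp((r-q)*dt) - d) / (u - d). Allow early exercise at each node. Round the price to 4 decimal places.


Answer: Price = V(0,0) = 13.0900

Derivation:
dt = T/N = 0.062500
u = exp(sigma*sqrt(dt)) = 1.067159; d = 1/u = 0.937067
p = (exp((r-q)*dt) - d) / (u - d) = 0.516012
Discount per step: exp(-r*dt) = 0.995821
Stock lattice S(k, i) with i counting down-moves:
  k=0: S(0,0) = 91.9000
  k=1: S(1,0) = 98.0719; S(1,1) = 86.1165
  k=2: S(2,0) = 104.6583; S(2,1) = 91.9000; S(2,2) = 80.6970
  k=3: S(3,0) = 111.6871; S(3,1) = 98.0719; S(3,2) = 86.1165; S(3,3) = 75.6185
  k=4: S(4,0) = 119.1879; S(4,1) = 104.6583; S(4,2) = 91.9000; S(4,3) = 80.6970; S(4,4) = 70.8596
Terminal payoffs V(N, i) = max(S_T - K, 0):
  V(4,0) = 38.507875; V(4,1) = 23.978328; V(4,2) = 11.220000; V(4,3) = 0.016970; V(4,4) = 0.000000
Backward induction: V(k, i) = exp(-r*dt) * [p * V(k+1, i) + (1-p) * V(k+1, i+1)]; then take max(V_cont, immediate exercise) for American.
  V(3,0) = exp(-r*dt) * [p*38.507875 + (1-p)*23.978328] = 31.344221; exercise = 31.007080; V(3,0) = max -> 31.344221
  V(3,1) = exp(-r*dt) * [p*23.978328 + (1-p)*11.220000] = 17.729055; exercise = 17.391914; V(3,1) = max -> 17.729055
  V(3,2) = exp(-r*dt) * [p*11.220000 + (1-p)*0.016970] = 5.773641; exercise = 5.436500; V(3,2) = max -> 5.773641
  V(3,3) = exp(-r*dt) * [p*0.016970 + (1-p)*0.000000] = 0.008720; exercise = 0.000000; V(3,3) = max -> 0.008720
  V(2,0) = exp(-r*dt) * [p*31.344221 + (1-p)*17.729055] = 24.651202; exercise = 23.978328; V(2,0) = max -> 24.651202
  V(2,1) = exp(-r*dt) * [p*17.729055 + (1-p)*5.773641] = 11.892873; exercise = 11.220000; V(2,1) = max -> 11.892873
  V(2,2) = exp(-r*dt) * [p*5.773641 + (1-p)*0.008720] = 2.971022; exercise = 0.016970; V(2,2) = max -> 2.971022
  V(1,0) = exp(-r*dt) * [p*24.651202 + (1-p)*11.892873] = 18.399117; exercise = 17.391914; V(1,0) = max -> 18.399117
  V(1,1) = exp(-r*dt) * [p*11.892873 + (1-p)*2.971022] = 7.543152; exercise = 5.436500; V(1,1) = max -> 7.543152
  V(0,0) = exp(-r*dt) * [p*18.399117 + (1-p)*7.543152] = 13.090032; exercise = 11.220000; V(0,0) = max -> 13.090032


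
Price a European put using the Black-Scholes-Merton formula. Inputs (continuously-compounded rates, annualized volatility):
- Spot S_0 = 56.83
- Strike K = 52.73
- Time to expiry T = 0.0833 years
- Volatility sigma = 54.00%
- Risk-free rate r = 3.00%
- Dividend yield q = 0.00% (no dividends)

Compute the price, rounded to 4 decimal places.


d1 = (ln(S/K) + (r - q + 0.5*sigma^2) * T) / (sigma * sqrt(T)) = 0.57441125
d2 = d1 - sigma * sqrt(T) = 0.41855786
exp(-rT) = 0.99750412; exp(-qT) = 1.00000000
P = K * exp(-rT) * N(-d2) - S_0 * exp(-qT) * N(-d1)
N(-d1) = 0.28284477; N(-d2) = 0.33776965
P = 52.7300 * 0.99750412 * 0.33776965 - 56.8300 * 1.00000000 * 0.28284477 = 1.6921

Answer: Price = 1.6921


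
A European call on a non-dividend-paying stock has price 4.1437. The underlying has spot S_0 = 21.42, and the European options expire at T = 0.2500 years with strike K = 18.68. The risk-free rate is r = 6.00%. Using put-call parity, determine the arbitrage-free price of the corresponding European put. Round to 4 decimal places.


Put-call parity: C - P = S_0 * exp(-qT) - K * exp(-rT).
S_0 * exp(-qT) = 21.4200 * 1.00000000 = 21.42000000
K * exp(-rT) = 18.6800 * 0.98511194 = 18.40189103
P = C - S*exp(-qT) + K*exp(-rT)
P = 4.1437 - 21.42000000 + 18.40189103 = 1.1256

Answer: Put price = 1.1256


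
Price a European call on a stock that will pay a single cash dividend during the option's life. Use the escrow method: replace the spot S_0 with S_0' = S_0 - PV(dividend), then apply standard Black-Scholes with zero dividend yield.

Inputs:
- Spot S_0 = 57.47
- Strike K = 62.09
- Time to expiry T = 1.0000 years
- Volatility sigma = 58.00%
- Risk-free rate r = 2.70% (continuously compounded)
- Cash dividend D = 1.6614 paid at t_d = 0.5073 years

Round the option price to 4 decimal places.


Answer: Price = 11.0829

Derivation:
PV(D) = D * exp(-r * t_d) = 1.6614 * 0.98639628 = 1.63879878
S_0' = S_0 - PV(D) = 57.4700 - 1.63879878 = 55.83120122
d1 = (ln(S_0'/K) + (r + sigma^2/2)*T) / (sigma*sqrt(T)) = 0.15335850
d2 = d1 - sigma*sqrt(T) = -0.42664150
exp(-rT) = 0.97336124
N(d1) = 0.56094221; N(d2) = 0.33482023
C = S_0' * N(d1) - K * exp(-rT) * N(d2) = 55.83120122 * 0.56094221 - 62.0900 * 0.97336124 * 0.33482023 = 11.0829


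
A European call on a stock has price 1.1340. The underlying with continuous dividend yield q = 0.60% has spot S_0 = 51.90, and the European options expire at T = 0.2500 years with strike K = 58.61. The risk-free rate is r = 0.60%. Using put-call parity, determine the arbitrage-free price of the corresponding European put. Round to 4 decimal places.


Answer: Put price = 7.8339

Derivation:
Put-call parity: C - P = S_0 * exp(-qT) - K * exp(-rT).
S_0 * exp(-qT) = 51.9000 * 0.99850112 = 51.82220836
K * exp(-rT) = 58.6100 * 0.99850112 = 58.52215090
P = C - S*exp(-qT) + K*exp(-rT)
P = 1.1340 - 51.82220836 + 58.52215090 = 7.8339
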